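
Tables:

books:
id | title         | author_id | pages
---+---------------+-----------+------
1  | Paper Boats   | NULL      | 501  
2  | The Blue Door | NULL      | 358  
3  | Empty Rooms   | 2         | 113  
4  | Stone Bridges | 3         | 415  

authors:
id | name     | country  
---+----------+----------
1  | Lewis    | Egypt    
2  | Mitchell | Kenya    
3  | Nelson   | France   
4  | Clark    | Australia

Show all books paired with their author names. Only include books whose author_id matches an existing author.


INNER JOIN keeps only books rows whose author_id matches an id in authors. Walk through each book:
  - book 1 (Paper Boats): author_id=NULL, no match -> dropped
  - book 2 (The Blue Door): author_id=NULL, no match -> dropped
  - book 3 (Empty Rooms): author_id=2 -> matches Mitchell
  - book 4 (Stone Bridges): author_id=3 -> matches Nelson
So 2 of 4 rows are dropped.

SQL:
SELECT a.title, b.name AS author
FROM books a
INNER JOIN authors b ON a.author_id = b.id

Result:
title         | author  
--------------+---------
Empty Rooms   | Mitchell
Stone Bridges | Nelson  


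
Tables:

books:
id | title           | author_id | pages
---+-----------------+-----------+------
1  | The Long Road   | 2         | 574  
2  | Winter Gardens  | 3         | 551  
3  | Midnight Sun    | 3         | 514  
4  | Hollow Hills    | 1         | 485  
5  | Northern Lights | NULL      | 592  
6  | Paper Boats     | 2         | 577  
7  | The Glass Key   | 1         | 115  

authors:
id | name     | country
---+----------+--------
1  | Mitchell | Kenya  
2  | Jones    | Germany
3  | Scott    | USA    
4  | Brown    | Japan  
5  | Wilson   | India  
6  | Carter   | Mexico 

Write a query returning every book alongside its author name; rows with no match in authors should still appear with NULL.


LEFT JOIN keeps every row from books (the left table); where author_id has no match in authors, the author columns become NULL. Walk through each book:
  - book 1 (The Long Road): author_id=2 -> matches Jones
  - book 2 (Winter Gardens): author_id=3 -> matches Scott
  - book 3 (Midnight Sun): author_id=3 -> matches Scott
  - book 4 (Hollow Hills): author_id=1 -> matches Mitchell
  - book 5 (Northern Lights): author_id=NULL, no match -> kept with NULL
  - book 6 (Paper Boats): author_id=2 -> matches Jones
  - book 7 (The Glass Key): author_id=1 -> matches Mitchell
All 7 rows appear; 1 has NULL author.

SQL:
SELECT a.title, b.name AS author
FROM books a
LEFT JOIN authors b ON a.author_id = b.id

Result:
title           | author  
----------------+---------
The Long Road   | Jones   
Winter Gardens  | Scott   
Midnight Sun    | Scott   
Hollow Hills    | Mitchell
Northern Lights | NULL    
Paper Boats     | Jones   
The Glass Key   | Mitchell


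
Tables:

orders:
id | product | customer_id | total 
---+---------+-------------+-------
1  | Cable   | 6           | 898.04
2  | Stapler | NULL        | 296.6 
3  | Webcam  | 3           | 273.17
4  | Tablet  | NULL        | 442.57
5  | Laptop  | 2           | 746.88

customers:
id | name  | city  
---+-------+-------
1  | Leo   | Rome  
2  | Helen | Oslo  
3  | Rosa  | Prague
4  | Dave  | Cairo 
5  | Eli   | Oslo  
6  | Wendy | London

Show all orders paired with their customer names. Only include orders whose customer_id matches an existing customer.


INNER JOIN keeps only orders rows whose customer_id matches an id in customers. Walk through each order:
  - order 1 (Cable): customer_id=6 -> matches Wendy
  - order 2 (Stapler): customer_id=NULL, no match -> dropped
  - order 3 (Webcam): customer_id=3 -> matches Rosa
  - order 4 (Tablet): customer_id=NULL, no match -> dropped
  - order 5 (Laptop): customer_id=2 -> matches Helen
So 2 of 5 rows are dropped.

SQL:
SELECT a.product, b.name AS customer
FROM orders a
INNER JOIN customers b ON a.customer_id = b.id

Result:
product | customer
--------+---------
Cable   | Wendy   
Webcam  | Rosa    
Laptop  | Helen   


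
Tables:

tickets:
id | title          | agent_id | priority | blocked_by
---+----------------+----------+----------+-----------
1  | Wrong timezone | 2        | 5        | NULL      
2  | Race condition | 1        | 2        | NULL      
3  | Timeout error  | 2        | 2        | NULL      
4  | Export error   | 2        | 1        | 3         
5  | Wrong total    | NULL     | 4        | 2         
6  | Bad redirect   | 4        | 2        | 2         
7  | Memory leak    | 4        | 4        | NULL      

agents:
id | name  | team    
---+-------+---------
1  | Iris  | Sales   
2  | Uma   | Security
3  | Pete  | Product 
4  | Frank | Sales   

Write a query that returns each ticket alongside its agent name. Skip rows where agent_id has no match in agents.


INNER JOIN keeps only tickets rows whose agent_id matches an id in agents. Walk through each ticket:
  - ticket 1 (Wrong timezone): agent_id=2 -> matches Uma
  - ticket 2 (Race condition): agent_id=1 -> matches Iris
  - ticket 3 (Timeout error): agent_id=2 -> matches Uma
  - ticket 4 (Export error): agent_id=2 -> matches Uma
  - ticket 5 (Wrong total): agent_id=NULL, no match -> dropped
  - ticket 6 (Bad redirect): agent_id=4 -> matches Frank
  - ticket 7 (Memory leak): agent_id=4 -> matches Frank
So 1 of 7 rows is dropped.

SQL:
SELECT a.title, b.name AS agent
FROM tickets a
INNER JOIN agents b ON a.agent_id = b.id

Result:
title          | agent
---------------+------
Wrong timezone | Uma  
Race condition | Iris 
Timeout error  | Uma  
Export error   | Uma  
Bad redirect   | Frank
Memory leak    | Frank


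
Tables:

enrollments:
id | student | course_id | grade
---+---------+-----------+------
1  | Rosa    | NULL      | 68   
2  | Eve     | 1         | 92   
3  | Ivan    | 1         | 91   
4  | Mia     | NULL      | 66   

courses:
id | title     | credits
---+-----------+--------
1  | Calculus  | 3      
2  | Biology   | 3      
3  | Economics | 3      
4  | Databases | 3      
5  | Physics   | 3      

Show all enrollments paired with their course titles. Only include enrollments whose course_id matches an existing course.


INNER JOIN keeps only enrollments rows whose course_id matches an id in courses. Walk through each enrollment:
  - enrollment 1 (Rosa): course_id=NULL, no match -> dropped
  - enrollment 2 (Eve): course_id=1 -> matches Calculus
  - enrollment 3 (Ivan): course_id=1 -> matches Calculus
  - enrollment 4 (Mia): course_id=NULL, no match -> dropped
So 2 of 4 rows are dropped.

SQL:
SELECT a.student, b.title AS course
FROM enrollments a
INNER JOIN courses b ON a.course_id = b.id

Result:
student | course  
--------+---------
Eve     | Calculus
Ivan    | Calculus


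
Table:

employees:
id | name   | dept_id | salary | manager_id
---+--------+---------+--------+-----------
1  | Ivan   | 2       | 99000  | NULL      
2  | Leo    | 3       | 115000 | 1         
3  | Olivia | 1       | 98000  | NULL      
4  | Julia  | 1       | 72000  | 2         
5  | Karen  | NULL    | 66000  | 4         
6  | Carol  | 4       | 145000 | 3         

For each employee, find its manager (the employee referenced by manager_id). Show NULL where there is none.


This is a self-join: employees is joined to a second copy of itself, matching each row's manager_id to another row's id. Use LEFT JOIN so rows with manager_id=NULL are kept.
  - employee 1 (Ivan): manager_id=NULL -> NULL
  - employee 2 (Leo): manager_id=1 -> Ivan
  - employee 3 (Olivia): manager_id=NULL -> NULL
  - employee 4 (Julia): manager_id=2 -> Leo
  - employee 5 (Karen): manager_id=4 -> Julia
  - employee 6 (Carol): manager_id=3 -> Olivia

SQL:
SELECT a.name AS item, b.name AS manager
FROM employees a
LEFT JOIN employees b ON a.manager_id = b.id

Result:
item   | manager
-------+--------
Ivan   | NULL   
Leo    | Ivan   
Olivia | NULL   
Julia  | Leo    
Karen  | Julia  
Carol  | Olivia 


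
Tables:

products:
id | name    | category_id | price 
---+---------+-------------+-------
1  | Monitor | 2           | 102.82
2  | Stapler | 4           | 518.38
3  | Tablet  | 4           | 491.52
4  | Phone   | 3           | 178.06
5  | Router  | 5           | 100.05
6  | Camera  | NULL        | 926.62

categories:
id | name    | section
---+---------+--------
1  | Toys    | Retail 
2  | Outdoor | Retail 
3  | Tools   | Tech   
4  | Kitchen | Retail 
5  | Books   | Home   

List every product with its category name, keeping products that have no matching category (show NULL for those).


LEFT JOIN keeps every row from products (the left table); where category_id has no match in categories, the category columns become NULL. Walk through each product:
  - product 1 (Monitor): category_id=2 -> matches Outdoor
  - product 2 (Stapler): category_id=4 -> matches Kitchen
  - product 3 (Tablet): category_id=4 -> matches Kitchen
  - product 4 (Phone): category_id=3 -> matches Tools
  - product 5 (Router): category_id=5 -> matches Books
  - product 6 (Camera): category_id=NULL, no match -> kept with NULL
All 6 rows appear; 1 has NULL category.

SQL:
SELECT a.name, b.name AS category
FROM products a
LEFT JOIN categories b ON a.category_id = b.id

Result:
name    | category
--------+---------
Monitor | Outdoor 
Stapler | Kitchen 
Tablet  | Kitchen 
Phone   | Tools   
Router  | Books   
Camera  | NULL    


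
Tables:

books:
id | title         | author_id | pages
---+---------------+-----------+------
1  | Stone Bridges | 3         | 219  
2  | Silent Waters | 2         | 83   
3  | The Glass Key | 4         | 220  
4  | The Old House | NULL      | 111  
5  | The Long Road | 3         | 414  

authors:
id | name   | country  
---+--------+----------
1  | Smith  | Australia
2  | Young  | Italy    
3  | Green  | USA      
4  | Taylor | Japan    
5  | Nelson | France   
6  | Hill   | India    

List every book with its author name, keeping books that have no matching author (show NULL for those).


LEFT JOIN keeps every row from books (the left table); where author_id has no match in authors, the author columns become NULL. Walk through each book:
  - book 1 (Stone Bridges): author_id=3 -> matches Green
  - book 2 (Silent Waters): author_id=2 -> matches Young
  - book 3 (The Glass Key): author_id=4 -> matches Taylor
  - book 4 (The Old House): author_id=NULL, no match -> kept with NULL
  - book 5 (The Long Road): author_id=3 -> matches Green
All 5 rows appear; 1 has NULL author.

SQL:
SELECT a.title, b.name AS author
FROM books a
LEFT JOIN authors b ON a.author_id = b.id

Result:
title         | author
--------------+-------
Stone Bridges | Green 
Silent Waters | Young 
The Glass Key | Taylor
The Old House | NULL  
The Long Road | Green 


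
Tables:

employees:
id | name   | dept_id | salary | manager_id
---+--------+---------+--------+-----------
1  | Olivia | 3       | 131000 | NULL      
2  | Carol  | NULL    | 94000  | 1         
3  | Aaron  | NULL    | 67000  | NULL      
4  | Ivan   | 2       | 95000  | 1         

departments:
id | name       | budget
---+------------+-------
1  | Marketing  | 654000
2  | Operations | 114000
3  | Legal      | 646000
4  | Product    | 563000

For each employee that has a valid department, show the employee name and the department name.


INNER JOIN keeps only employees rows whose dept_id matches an id in departments. Walk through each employee:
  - employee 1 (Olivia): dept_id=3 -> matches Legal
  - employee 2 (Carol): dept_id=NULL, no match -> dropped
  - employee 3 (Aaron): dept_id=NULL, no match -> dropped
  - employee 4 (Ivan): dept_id=2 -> matches Operations
So 2 of 4 rows are dropped.

SQL:
SELECT a.name, b.name AS department
FROM employees a
INNER JOIN departments b ON a.dept_id = b.id

Result:
name   | department
-------+-----------
Olivia | Legal     
Ivan   | Operations


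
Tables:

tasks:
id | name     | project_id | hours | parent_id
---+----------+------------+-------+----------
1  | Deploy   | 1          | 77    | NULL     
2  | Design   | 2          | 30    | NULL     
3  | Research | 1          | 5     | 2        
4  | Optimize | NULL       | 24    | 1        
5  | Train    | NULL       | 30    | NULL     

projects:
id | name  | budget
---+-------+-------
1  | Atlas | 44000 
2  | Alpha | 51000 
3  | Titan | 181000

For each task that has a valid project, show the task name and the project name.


INNER JOIN keeps only tasks rows whose project_id matches an id in projects. Walk through each task:
  - task 1 (Deploy): project_id=1 -> matches Atlas
  - task 2 (Design): project_id=2 -> matches Alpha
  - task 3 (Research): project_id=1 -> matches Atlas
  - task 4 (Optimize): project_id=NULL, no match -> dropped
  - task 5 (Train): project_id=NULL, no match -> dropped
So 2 of 5 rows are dropped.

SQL:
SELECT a.name, b.name AS project
FROM tasks a
INNER JOIN projects b ON a.project_id = b.id

Result:
name     | project
---------+--------
Deploy   | Atlas  
Design   | Alpha  
Research | Atlas  


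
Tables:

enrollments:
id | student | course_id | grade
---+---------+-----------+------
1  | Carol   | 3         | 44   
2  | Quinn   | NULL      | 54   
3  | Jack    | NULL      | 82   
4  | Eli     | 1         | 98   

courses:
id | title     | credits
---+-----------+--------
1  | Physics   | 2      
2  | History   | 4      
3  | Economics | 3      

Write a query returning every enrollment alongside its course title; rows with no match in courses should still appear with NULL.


LEFT JOIN keeps every row from enrollments (the left table); where course_id has no match in courses, the course columns become NULL. Walk through each enrollment:
  - enrollment 1 (Carol): course_id=3 -> matches Economics
  - enrollment 2 (Quinn): course_id=NULL, no match -> kept with NULL
  - enrollment 3 (Jack): course_id=NULL, no match -> kept with NULL
  - enrollment 4 (Eli): course_id=1 -> matches Physics
All 4 rows appear; 2 have NULL course.

SQL:
SELECT a.student, b.title AS course
FROM enrollments a
LEFT JOIN courses b ON a.course_id = b.id

Result:
student | course   
--------+----------
Carol   | Economics
Quinn   | NULL     
Jack    | NULL     
Eli     | Physics  


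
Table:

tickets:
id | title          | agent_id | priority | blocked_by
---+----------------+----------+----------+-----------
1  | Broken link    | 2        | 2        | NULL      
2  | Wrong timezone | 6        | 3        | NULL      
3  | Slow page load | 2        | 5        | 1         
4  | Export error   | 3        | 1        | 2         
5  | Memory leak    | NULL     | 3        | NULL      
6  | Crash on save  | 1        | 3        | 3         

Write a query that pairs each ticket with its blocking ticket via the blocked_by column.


This is a self-join: tickets is joined to a second copy of itself, matching each row's blocked_by to another row's id. Use LEFT JOIN so rows with blocked_by=NULL are kept.
  - ticket 1 (Broken link): blocked_by=NULL -> NULL
  - ticket 2 (Wrong timezone): blocked_by=NULL -> NULL
  - ticket 3 (Slow page load): blocked_by=1 -> Broken link
  - ticket 4 (Export error): blocked_by=2 -> Wrong timezone
  - ticket 5 (Memory leak): blocked_by=NULL -> NULL
  - ticket 6 (Crash on save): blocked_by=3 -> Slow page load

SQL:
SELECT a.title AS item, b.title AS blocked_by
FROM tickets a
LEFT JOIN tickets b ON a.blocked_by = b.id

Result:
item           | blocked_by    
---------------+---------------
Broken link    | NULL          
Wrong timezone | NULL          
Slow page load | Broken link   
Export error   | Wrong timezone
Memory leak    | NULL          
Crash on save  | Slow page load


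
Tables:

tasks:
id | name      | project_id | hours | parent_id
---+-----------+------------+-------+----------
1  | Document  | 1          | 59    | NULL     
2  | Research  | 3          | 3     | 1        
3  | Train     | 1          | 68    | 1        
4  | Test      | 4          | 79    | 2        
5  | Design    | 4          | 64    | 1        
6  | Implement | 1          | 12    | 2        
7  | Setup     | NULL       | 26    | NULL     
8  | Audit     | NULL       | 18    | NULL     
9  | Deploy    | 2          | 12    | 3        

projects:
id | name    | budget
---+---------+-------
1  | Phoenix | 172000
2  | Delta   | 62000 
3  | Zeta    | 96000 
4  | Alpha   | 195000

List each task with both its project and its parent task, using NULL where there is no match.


Two LEFT JOINs from the same base table tasks: one to projects via project_id, one to tasks itself via parent_id. Both are LEFT so every task is preserved.
Match against projects:
  - task 1 (Document): project_id=1 -> matches Phoenix
  - task 2 (Research): project_id=3 -> matches Zeta
  - task 3 (Train): project_id=1 -> matches Phoenix
  - task 4 (Test): project_id=4 -> matches Alpha
  - task 5 (Design): project_id=4 -> matches Alpha
  - task 6 (Implement): project_id=1 -> matches Phoenix
  - task 7 (Setup): project_id=NULL, no match -> kept with NULL
  - task 8 (Audit): project_id=NULL, no match -> kept with NULL
  - task 9 (Deploy): project_id=2 -> matches Delta
Match against tasks (self):
  - task 1 (Document): parent_id=NULL -> NULL
  - task 2 (Research): parent_id=1 -> Document
  - task 3 (Train): parent_id=1 -> Document
  - task 4 (Test): parent_id=2 -> Research
  - task 5 (Design): parent_id=1 -> Document
  - task 6 (Implement): parent_id=2 -> Research
  - task 7 (Setup): parent_id=NULL -> NULL
  - task 8 (Audit): parent_id=NULL -> NULL
  - task 9 (Deploy): parent_id=3 -> Train

SQL:
SELECT a.name, b.name AS project, c.name AS parent
FROM tasks a
LEFT JOIN projects b ON a.project_id = b.id
LEFT JOIN tasks c ON a.parent_id = c.id

Result:
name      | project | parent  
----------+---------+---------
Document  | Phoenix | NULL    
Research  | Zeta    | Document
Train     | Phoenix | Document
Test      | Alpha   | Research
Design    | Alpha   | Document
Implement | Phoenix | Research
Setup     | NULL    | NULL    
Audit     | NULL    | NULL    
Deploy    | Delta   | Train   


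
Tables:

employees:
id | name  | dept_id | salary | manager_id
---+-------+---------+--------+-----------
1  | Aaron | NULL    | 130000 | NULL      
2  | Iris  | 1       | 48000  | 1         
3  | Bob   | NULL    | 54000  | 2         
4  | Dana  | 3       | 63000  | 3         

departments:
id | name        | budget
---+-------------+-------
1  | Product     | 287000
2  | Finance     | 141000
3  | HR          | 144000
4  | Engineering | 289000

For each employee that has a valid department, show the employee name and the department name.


INNER JOIN keeps only employees rows whose dept_id matches an id in departments. Walk through each employee:
  - employee 1 (Aaron): dept_id=NULL, no match -> dropped
  - employee 2 (Iris): dept_id=1 -> matches Product
  - employee 3 (Bob): dept_id=NULL, no match -> dropped
  - employee 4 (Dana): dept_id=3 -> matches HR
So 2 of 4 rows are dropped.

SQL:
SELECT a.name, b.name AS department
FROM employees a
INNER JOIN departments b ON a.dept_id = b.id

Result:
name | department
-----+-----------
Iris | Product   
Dana | HR        


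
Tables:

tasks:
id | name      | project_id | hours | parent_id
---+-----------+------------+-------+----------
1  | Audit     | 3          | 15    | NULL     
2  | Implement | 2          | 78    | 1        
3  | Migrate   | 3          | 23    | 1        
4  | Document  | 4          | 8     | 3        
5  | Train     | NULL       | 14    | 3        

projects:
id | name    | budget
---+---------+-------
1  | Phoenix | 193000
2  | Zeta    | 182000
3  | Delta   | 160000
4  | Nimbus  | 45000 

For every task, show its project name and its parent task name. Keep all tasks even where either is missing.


Two LEFT JOINs from the same base table tasks: one to projects via project_id, one to tasks itself via parent_id. Both are LEFT so every task is preserved.
Match against projects:
  - task 1 (Audit): project_id=3 -> matches Delta
  - task 2 (Implement): project_id=2 -> matches Zeta
  - task 3 (Migrate): project_id=3 -> matches Delta
  - task 4 (Document): project_id=4 -> matches Nimbus
  - task 5 (Train): project_id=NULL, no match -> kept with NULL
Match against tasks (self):
  - task 1 (Audit): parent_id=NULL -> NULL
  - task 2 (Implement): parent_id=1 -> Audit
  - task 3 (Migrate): parent_id=1 -> Audit
  - task 4 (Document): parent_id=3 -> Migrate
  - task 5 (Train): parent_id=3 -> Migrate

SQL:
SELECT a.name, b.name AS project, c.name AS parent
FROM tasks a
LEFT JOIN projects b ON a.project_id = b.id
LEFT JOIN tasks c ON a.parent_id = c.id

Result:
name      | project | parent 
----------+---------+--------
Audit     | Delta   | NULL   
Implement | Zeta    | Audit  
Migrate   | Delta   | Audit  
Document  | Nimbus  | Migrate
Train     | NULL    | Migrate


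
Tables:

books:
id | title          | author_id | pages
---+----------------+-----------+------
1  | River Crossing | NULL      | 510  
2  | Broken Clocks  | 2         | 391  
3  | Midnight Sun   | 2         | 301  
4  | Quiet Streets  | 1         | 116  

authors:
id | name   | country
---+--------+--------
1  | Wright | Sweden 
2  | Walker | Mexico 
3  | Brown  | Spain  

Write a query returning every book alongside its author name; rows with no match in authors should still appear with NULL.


LEFT JOIN keeps every row from books (the left table); where author_id has no match in authors, the author columns become NULL. Walk through each book:
  - book 1 (River Crossing): author_id=NULL, no match -> kept with NULL
  - book 2 (Broken Clocks): author_id=2 -> matches Walker
  - book 3 (Midnight Sun): author_id=2 -> matches Walker
  - book 4 (Quiet Streets): author_id=1 -> matches Wright
All 4 rows appear; 1 has NULL author.

SQL:
SELECT a.title, b.name AS author
FROM books a
LEFT JOIN authors b ON a.author_id = b.id

Result:
title          | author
---------------+-------
River Crossing | NULL  
Broken Clocks  | Walker
Midnight Sun   | Walker
Quiet Streets  | Wright


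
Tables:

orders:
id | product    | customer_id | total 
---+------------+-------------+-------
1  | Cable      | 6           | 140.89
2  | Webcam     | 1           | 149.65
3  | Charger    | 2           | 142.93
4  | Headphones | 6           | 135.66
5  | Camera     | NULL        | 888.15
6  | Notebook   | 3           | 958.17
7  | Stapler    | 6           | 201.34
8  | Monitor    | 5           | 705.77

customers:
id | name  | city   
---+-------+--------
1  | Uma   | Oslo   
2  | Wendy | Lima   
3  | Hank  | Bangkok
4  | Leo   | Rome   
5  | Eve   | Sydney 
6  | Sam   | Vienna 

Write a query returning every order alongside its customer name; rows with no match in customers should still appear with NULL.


LEFT JOIN keeps every row from orders (the left table); where customer_id has no match in customers, the customer columns become NULL. Walk through each order:
  - order 1 (Cable): customer_id=6 -> matches Sam
  - order 2 (Webcam): customer_id=1 -> matches Uma
  - order 3 (Charger): customer_id=2 -> matches Wendy
  - order 4 (Headphones): customer_id=6 -> matches Sam
  - order 5 (Camera): customer_id=NULL, no match -> kept with NULL
  - order 6 (Notebook): customer_id=3 -> matches Hank
  - order 7 (Stapler): customer_id=6 -> matches Sam
  - order 8 (Monitor): customer_id=5 -> matches Eve
All 8 rows appear; 1 has NULL customer.

SQL:
SELECT a.product, b.name AS customer
FROM orders a
LEFT JOIN customers b ON a.customer_id = b.id

Result:
product    | customer
-----------+---------
Cable      | Sam     
Webcam     | Uma     
Charger    | Wendy   
Headphones | Sam     
Camera     | NULL    
Notebook   | Hank    
Stapler    | Sam     
Monitor    | Eve     


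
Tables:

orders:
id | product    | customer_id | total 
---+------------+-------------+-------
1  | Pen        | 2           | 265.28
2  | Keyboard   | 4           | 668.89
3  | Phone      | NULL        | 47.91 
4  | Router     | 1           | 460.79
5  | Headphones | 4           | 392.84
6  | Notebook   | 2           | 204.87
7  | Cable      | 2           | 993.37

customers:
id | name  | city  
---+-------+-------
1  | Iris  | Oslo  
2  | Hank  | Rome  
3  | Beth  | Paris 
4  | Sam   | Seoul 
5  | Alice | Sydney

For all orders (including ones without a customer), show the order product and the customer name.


LEFT JOIN keeps every row from orders (the left table); where customer_id has no match in customers, the customer columns become NULL. Walk through each order:
  - order 1 (Pen): customer_id=2 -> matches Hank
  - order 2 (Keyboard): customer_id=4 -> matches Sam
  - order 3 (Phone): customer_id=NULL, no match -> kept with NULL
  - order 4 (Router): customer_id=1 -> matches Iris
  - order 5 (Headphones): customer_id=4 -> matches Sam
  - order 6 (Notebook): customer_id=2 -> matches Hank
  - order 7 (Cable): customer_id=2 -> matches Hank
All 7 rows appear; 1 has NULL customer.

SQL:
SELECT a.product, b.name AS customer
FROM orders a
LEFT JOIN customers b ON a.customer_id = b.id

Result:
product    | customer
-----------+---------
Pen        | Hank    
Keyboard   | Sam     
Phone      | NULL    
Router     | Iris    
Headphones | Sam     
Notebook   | Hank    
Cable      | Hank    


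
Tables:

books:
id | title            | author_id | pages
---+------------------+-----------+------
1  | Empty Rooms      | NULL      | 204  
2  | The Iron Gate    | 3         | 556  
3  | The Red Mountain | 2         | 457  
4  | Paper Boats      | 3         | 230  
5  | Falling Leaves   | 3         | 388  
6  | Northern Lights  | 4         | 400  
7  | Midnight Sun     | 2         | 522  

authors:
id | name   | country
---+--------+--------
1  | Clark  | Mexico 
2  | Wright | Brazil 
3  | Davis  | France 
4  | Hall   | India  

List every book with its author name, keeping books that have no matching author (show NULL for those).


LEFT JOIN keeps every row from books (the left table); where author_id has no match in authors, the author columns become NULL. Walk through each book:
  - book 1 (Empty Rooms): author_id=NULL, no match -> kept with NULL
  - book 2 (The Iron Gate): author_id=3 -> matches Davis
  - book 3 (The Red Mountain): author_id=2 -> matches Wright
  - book 4 (Paper Boats): author_id=3 -> matches Davis
  - book 5 (Falling Leaves): author_id=3 -> matches Davis
  - book 6 (Northern Lights): author_id=4 -> matches Hall
  - book 7 (Midnight Sun): author_id=2 -> matches Wright
All 7 rows appear; 1 has NULL author.

SQL:
SELECT a.title, b.name AS author
FROM books a
LEFT JOIN authors b ON a.author_id = b.id

Result:
title            | author
-----------------+-------
Empty Rooms      | NULL  
The Iron Gate    | Davis 
The Red Mountain | Wright
Paper Boats      | Davis 
Falling Leaves   | Davis 
Northern Lights  | Hall  
Midnight Sun     | Wright


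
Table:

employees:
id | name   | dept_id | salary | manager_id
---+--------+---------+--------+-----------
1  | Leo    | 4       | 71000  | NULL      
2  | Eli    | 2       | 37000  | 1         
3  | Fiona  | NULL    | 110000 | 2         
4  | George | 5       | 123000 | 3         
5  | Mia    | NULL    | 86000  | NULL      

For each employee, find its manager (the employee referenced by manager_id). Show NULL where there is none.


This is a self-join: employees is joined to a second copy of itself, matching each row's manager_id to another row's id. Use LEFT JOIN so rows with manager_id=NULL are kept.
  - employee 1 (Leo): manager_id=NULL -> NULL
  - employee 2 (Eli): manager_id=1 -> Leo
  - employee 3 (Fiona): manager_id=2 -> Eli
  - employee 4 (George): manager_id=3 -> Fiona
  - employee 5 (Mia): manager_id=NULL -> NULL

SQL:
SELECT a.name AS item, b.name AS manager
FROM employees a
LEFT JOIN employees b ON a.manager_id = b.id

Result:
item   | manager
-------+--------
Leo    | NULL   
Eli    | Leo    
Fiona  | Eli    
George | Fiona  
Mia    | NULL   


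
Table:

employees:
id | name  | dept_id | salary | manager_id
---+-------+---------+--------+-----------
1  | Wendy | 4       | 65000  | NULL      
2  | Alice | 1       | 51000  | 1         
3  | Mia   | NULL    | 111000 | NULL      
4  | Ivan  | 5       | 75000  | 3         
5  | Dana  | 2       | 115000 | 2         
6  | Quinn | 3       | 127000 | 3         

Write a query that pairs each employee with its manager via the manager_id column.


This is a self-join: employees is joined to a second copy of itself, matching each row's manager_id to another row's id. Use LEFT JOIN so rows with manager_id=NULL are kept.
  - employee 1 (Wendy): manager_id=NULL -> NULL
  - employee 2 (Alice): manager_id=1 -> Wendy
  - employee 3 (Mia): manager_id=NULL -> NULL
  - employee 4 (Ivan): manager_id=3 -> Mia
  - employee 5 (Dana): manager_id=2 -> Alice
  - employee 6 (Quinn): manager_id=3 -> Mia

SQL:
SELECT a.name AS item, b.name AS manager
FROM employees a
LEFT JOIN employees b ON a.manager_id = b.id

Result:
item  | manager
------+--------
Wendy | NULL   
Alice | Wendy  
Mia   | NULL   
Ivan  | Mia    
Dana  | Alice  
Quinn | Mia    


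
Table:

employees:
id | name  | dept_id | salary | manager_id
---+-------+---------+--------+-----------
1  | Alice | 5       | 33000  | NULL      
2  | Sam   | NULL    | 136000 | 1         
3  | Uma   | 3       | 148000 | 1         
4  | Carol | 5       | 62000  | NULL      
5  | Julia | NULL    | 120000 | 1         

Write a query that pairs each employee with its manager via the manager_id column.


This is a self-join: employees is joined to a second copy of itself, matching each row's manager_id to another row's id. Use LEFT JOIN so rows with manager_id=NULL are kept.
  - employee 1 (Alice): manager_id=NULL -> NULL
  - employee 2 (Sam): manager_id=1 -> Alice
  - employee 3 (Uma): manager_id=1 -> Alice
  - employee 4 (Carol): manager_id=NULL -> NULL
  - employee 5 (Julia): manager_id=1 -> Alice

SQL:
SELECT a.name AS item, b.name AS manager
FROM employees a
LEFT JOIN employees b ON a.manager_id = b.id

Result:
item  | manager
------+--------
Alice | NULL   
Sam   | Alice  
Uma   | Alice  
Carol | NULL   
Julia | Alice  


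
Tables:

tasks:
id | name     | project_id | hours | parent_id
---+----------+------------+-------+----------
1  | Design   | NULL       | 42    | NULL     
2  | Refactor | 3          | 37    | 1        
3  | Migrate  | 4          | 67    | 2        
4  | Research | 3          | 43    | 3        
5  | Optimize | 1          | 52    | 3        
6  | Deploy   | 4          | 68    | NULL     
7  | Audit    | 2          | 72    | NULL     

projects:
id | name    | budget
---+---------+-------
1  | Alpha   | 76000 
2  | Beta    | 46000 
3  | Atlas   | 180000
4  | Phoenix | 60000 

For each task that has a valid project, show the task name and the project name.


INNER JOIN keeps only tasks rows whose project_id matches an id in projects. Walk through each task:
  - task 1 (Design): project_id=NULL, no match -> dropped
  - task 2 (Refactor): project_id=3 -> matches Atlas
  - task 3 (Migrate): project_id=4 -> matches Phoenix
  - task 4 (Research): project_id=3 -> matches Atlas
  - task 5 (Optimize): project_id=1 -> matches Alpha
  - task 6 (Deploy): project_id=4 -> matches Phoenix
  - task 7 (Audit): project_id=2 -> matches Beta
So 1 of 7 rows is dropped.

SQL:
SELECT a.name, b.name AS project
FROM tasks a
INNER JOIN projects b ON a.project_id = b.id

Result:
name     | project
---------+--------
Refactor | Atlas  
Migrate  | Phoenix
Research | Atlas  
Optimize | Alpha  
Deploy   | Phoenix
Audit    | Beta   


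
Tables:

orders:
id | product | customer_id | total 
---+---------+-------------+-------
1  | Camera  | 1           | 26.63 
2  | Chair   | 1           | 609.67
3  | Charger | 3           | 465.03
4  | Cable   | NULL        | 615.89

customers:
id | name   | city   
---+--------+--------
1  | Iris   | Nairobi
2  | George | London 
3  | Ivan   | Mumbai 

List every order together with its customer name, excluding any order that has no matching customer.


INNER JOIN keeps only orders rows whose customer_id matches an id in customers. Walk through each order:
  - order 1 (Camera): customer_id=1 -> matches Iris
  - order 2 (Chair): customer_id=1 -> matches Iris
  - order 3 (Charger): customer_id=3 -> matches Ivan
  - order 4 (Cable): customer_id=NULL, no match -> dropped
So 1 of 4 rows is dropped.

SQL:
SELECT a.product, b.name AS customer
FROM orders a
INNER JOIN customers b ON a.customer_id = b.id

Result:
product | customer
--------+---------
Camera  | Iris    
Chair   | Iris    
Charger | Ivan    


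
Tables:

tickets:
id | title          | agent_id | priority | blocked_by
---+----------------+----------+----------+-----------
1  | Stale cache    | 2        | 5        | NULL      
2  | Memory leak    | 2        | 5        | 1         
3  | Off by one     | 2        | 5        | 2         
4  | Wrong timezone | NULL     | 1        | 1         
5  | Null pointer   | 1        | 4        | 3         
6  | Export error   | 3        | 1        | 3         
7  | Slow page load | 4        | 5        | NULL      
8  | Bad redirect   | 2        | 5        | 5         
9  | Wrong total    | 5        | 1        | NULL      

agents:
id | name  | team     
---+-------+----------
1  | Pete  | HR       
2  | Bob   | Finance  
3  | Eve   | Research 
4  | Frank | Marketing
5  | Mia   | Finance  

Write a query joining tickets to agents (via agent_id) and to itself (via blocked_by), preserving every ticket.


Two LEFT JOINs from the same base table tickets: one to agents via agent_id, one to tickets itself via blocked_by. Both are LEFT so every ticket is preserved.
Match against agents:
  - ticket 1 (Stale cache): agent_id=2 -> matches Bob
  - ticket 2 (Memory leak): agent_id=2 -> matches Bob
  - ticket 3 (Off by one): agent_id=2 -> matches Bob
  - ticket 4 (Wrong timezone): agent_id=NULL, no match -> kept with NULL
  - ticket 5 (Null pointer): agent_id=1 -> matches Pete
  - ticket 6 (Export error): agent_id=3 -> matches Eve
  - ticket 7 (Slow page load): agent_id=4 -> matches Frank
  - ticket 8 (Bad redirect): agent_id=2 -> matches Bob
  - ticket 9 (Wrong total): agent_id=5 -> matches Mia
Match against tickets (self):
  - ticket 1 (Stale cache): blocked_by=NULL -> NULL
  - ticket 2 (Memory leak): blocked_by=1 -> Stale cache
  - ticket 3 (Off by one): blocked_by=2 -> Memory leak
  - ticket 4 (Wrong timezone): blocked_by=1 -> Stale cache
  - ticket 5 (Null pointer): blocked_by=3 -> Off by one
  - ticket 6 (Export error): blocked_by=3 -> Off by one
  - ticket 7 (Slow page load): blocked_by=NULL -> NULL
  - ticket 8 (Bad redirect): blocked_by=5 -> Null pointer
  - ticket 9 (Wrong total): blocked_by=NULL -> NULL

SQL:
SELECT a.title, b.name AS agent, c.title AS blocked_by
FROM tickets a
LEFT JOIN agents b ON a.agent_id = b.id
LEFT JOIN tickets c ON a.blocked_by = c.id

Result:
title          | agent | blocked_by  
---------------+-------+-------------
Stale cache    | Bob   | NULL        
Memory leak    | Bob   | Stale cache 
Off by one     | Bob   | Memory leak 
Wrong timezone | NULL  | Stale cache 
Null pointer   | Pete  | Off by one  
Export error   | Eve   | Off by one  
Slow page load | Frank | NULL        
Bad redirect   | Bob   | Null pointer
Wrong total    | Mia   | NULL        


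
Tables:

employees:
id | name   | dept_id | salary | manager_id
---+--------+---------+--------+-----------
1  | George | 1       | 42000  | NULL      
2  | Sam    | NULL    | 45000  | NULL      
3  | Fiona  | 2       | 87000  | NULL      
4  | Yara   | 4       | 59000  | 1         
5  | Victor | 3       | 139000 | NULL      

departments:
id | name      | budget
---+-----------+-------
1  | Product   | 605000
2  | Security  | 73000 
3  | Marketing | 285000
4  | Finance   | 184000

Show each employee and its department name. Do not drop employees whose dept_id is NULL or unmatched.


LEFT JOIN keeps every row from employees (the left table); where dept_id has no match in departments, the department columns become NULL. Walk through each employee:
  - employee 1 (George): dept_id=1 -> matches Product
  - employee 2 (Sam): dept_id=NULL, no match -> kept with NULL
  - employee 3 (Fiona): dept_id=2 -> matches Security
  - employee 4 (Yara): dept_id=4 -> matches Finance
  - employee 5 (Victor): dept_id=3 -> matches Marketing
All 5 rows appear; 1 has NULL department.

SQL:
SELECT a.name, b.name AS department
FROM employees a
LEFT JOIN departments b ON a.dept_id = b.id

Result:
name   | department
-------+-----------
George | Product   
Sam    | NULL      
Fiona  | Security  
Yara   | Finance   
Victor | Marketing 


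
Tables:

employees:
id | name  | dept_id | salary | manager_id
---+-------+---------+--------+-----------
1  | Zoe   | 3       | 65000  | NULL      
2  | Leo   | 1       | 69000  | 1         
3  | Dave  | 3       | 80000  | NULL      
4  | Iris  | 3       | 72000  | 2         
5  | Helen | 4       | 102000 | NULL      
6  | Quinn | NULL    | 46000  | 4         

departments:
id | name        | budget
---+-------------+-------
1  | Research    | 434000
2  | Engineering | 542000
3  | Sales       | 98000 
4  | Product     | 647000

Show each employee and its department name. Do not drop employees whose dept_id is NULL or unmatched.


LEFT JOIN keeps every row from employees (the left table); where dept_id has no match in departments, the department columns become NULL. Walk through each employee:
  - employee 1 (Zoe): dept_id=3 -> matches Sales
  - employee 2 (Leo): dept_id=1 -> matches Research
  - employee 3 (Dave): dept_id=3 -> matches Sales
  - employee 4 (Iris): dept_id=3 -> matches Sales
  - employee 5 (Helen): dept_id=4 -> matches Product
  - employee 6 (Quinn): dept_id=NULL, no match -> kept with NULL
All 6 rows appear; 1 has NULL department.

SQL:
SELECT a.name, b.name AS department
FROM employees a
LEFT JOIN departments b ON a.dept_id = b.id

Result:
name  | department
------+-----------
Zoe   | Sales     
Leo   | Research  
Dave  | Sales     
Iris  | Sales     
Helen | Product   
Quinn | NULL      


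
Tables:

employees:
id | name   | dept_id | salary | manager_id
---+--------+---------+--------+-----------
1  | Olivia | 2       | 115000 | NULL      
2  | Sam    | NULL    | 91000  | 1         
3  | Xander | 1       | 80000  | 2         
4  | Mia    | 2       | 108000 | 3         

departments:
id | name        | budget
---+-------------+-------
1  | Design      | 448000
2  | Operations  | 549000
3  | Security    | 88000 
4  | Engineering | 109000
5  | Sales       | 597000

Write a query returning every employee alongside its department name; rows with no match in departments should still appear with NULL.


LEFT JOIN keeps every row from employees (the left table); where dept_id has no match in departments, the department columns become NULL. Walk through each employee:
  - employee 1 (Olivia): dept_id=2 -> matches Operations
  - employee 2 (Sam): dept_id=NULL, no match -> kept with NULL
  - employee 3 (Xander): dept_id=1 -> matches Design
  - employee 4 (Mia): dept_id=2 -> matches Operations
All 4 rows appear; 1 has NULL department.

SQL:
SELECT a.name, b.name AS department
FROM employees a
LEFT JOIN departments b ON a.dept_id = b.id

Result:
name   | department
-------+-----------
Olivia | Operations
Sam    | NULL      
Xander | Design    
Mia    | Operations


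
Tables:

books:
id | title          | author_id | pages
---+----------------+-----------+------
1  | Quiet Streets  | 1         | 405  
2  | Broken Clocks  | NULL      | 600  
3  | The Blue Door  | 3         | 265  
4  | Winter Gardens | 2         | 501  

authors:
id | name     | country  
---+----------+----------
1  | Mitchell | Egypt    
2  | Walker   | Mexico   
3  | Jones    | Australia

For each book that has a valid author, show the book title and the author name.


INNER JOIN keeps only books rows whose author_id matches an id in authors. Walk through each book:
  - book 1 (Quiet Streets): author_id=1 -> matches Mitchell
  - book 2 (Broken Clocks): author_id=NULL, no match -> dropped
  - book 3 (The Blue Door): author_id=3 -> matches Jones
  - book 4 (Winter Gardens): author_id=2 -> matches Walker
So 1 of 4 rows is dropped.

SQL:
SELECT a.title, b.name AS author
FROM books a
INNER JOIN authors b ON a.author_id = b.id

Result:
title          | author  
---------------+---------
Quiet Streets  | Mitchell
The Blue Door  | Jones   
Winter Gardens | Walker  


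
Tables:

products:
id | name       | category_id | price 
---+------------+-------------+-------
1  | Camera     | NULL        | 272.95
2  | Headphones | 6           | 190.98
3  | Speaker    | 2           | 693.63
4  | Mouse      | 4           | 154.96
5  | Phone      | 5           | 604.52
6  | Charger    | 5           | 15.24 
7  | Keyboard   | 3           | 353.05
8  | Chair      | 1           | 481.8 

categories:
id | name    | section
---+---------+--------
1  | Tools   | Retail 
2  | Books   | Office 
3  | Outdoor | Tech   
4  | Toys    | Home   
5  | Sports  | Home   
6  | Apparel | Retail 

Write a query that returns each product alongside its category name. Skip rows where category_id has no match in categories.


INNER JOIN keeps only products rows whose category_id matches an id in categories. Walk through each product:
  - product 1 (Camera): category_id=NULL, no match -> dropped
  - product 2 (Headphones): category_id=6 -> matches Apparel
  - product 3 (Speaker): category_id=2 -> matches Books
  - product 4 (Mouse): category_id=4 -> matches Toys
  - product 5 (Phone): category_id=5 -> matches Sports
  - product 6 (Charger): category_id=5 -> matches Sports
  - product 7 (Keyboard): category_id=3 -> matches Outdoor
  - product 8 (Chair): category_id=1 -> matches Tools
So 1 of 8 rows is dropped.

SQL:
SELECT a.name, b.name AS category
FROM products a
INNER JOIN categories b ON a.category_id = b.id

Result:
name       | category
-----------+---------
Headphones | Apparel 
Speaker    | Books   
Mouse      | Toys    
Phone      | Sports  
Charger    | Sports  
Keyboard   | Outdoor 
Chair      | Tools   
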